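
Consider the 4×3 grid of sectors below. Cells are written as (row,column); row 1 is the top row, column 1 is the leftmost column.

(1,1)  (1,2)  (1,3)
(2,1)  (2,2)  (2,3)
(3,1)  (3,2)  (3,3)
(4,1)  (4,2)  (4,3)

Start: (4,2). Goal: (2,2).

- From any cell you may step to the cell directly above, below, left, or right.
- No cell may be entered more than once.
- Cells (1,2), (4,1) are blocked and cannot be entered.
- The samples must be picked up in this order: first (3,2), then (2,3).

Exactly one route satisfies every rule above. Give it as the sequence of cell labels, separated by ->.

(4,2) -> (3,2) -> (3,3) -> (2,3) -> (2,2)

The waypoints must appear in the order (3,2), (2,3), with no cell reused.
Route from (4,2): up to (3,2), right to (3,3), up to (2,3), left to (2,2) — 4 moves in all.
Check: order respected ((3,2) at step 1, (2,3) at step 3).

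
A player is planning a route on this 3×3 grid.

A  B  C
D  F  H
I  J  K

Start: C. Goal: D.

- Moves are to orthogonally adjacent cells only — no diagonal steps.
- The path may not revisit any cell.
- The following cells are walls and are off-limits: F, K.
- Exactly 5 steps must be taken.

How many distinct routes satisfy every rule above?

0

Need simple routes of exactly 5 moves from C to D (Manhattan distance 3, so 1 moves are spent on a detour and 1 undoing it).
No route satisfies every constraint, so the count is 0.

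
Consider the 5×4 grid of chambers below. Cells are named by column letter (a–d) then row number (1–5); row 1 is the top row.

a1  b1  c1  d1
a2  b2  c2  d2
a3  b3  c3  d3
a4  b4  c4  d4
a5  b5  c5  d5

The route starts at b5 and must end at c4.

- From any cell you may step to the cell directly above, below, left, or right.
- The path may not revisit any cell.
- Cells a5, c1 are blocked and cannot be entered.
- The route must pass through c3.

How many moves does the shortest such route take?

4

Any route passes through c3 somewhere between b5 and c4. Summing Manhattan distances along the two legs (b5 → c3 → c4) gives a lower bound of 3 + 1 = 4 moves.
A route of 4 moves achieves this: b5 → b4 → b3 → c3 → c4.
Since 4 matches the lower bound, it is optimal.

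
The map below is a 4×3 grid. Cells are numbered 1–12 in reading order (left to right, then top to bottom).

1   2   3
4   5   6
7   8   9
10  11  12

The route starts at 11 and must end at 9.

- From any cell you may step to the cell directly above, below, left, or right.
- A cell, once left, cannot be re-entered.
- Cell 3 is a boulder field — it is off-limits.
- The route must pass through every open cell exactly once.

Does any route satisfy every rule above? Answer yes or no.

no

Colour the cells like a checkerboard: each orthogonal step flips colour, so a Hamiltonian route alternates colours. Here there are 5 cells of one colour and 6 of the other, with start on the same colour as the goal — the counts and endpoints can't be arranged into an alternating sequence of length 11, so no Hamiltonian route exists.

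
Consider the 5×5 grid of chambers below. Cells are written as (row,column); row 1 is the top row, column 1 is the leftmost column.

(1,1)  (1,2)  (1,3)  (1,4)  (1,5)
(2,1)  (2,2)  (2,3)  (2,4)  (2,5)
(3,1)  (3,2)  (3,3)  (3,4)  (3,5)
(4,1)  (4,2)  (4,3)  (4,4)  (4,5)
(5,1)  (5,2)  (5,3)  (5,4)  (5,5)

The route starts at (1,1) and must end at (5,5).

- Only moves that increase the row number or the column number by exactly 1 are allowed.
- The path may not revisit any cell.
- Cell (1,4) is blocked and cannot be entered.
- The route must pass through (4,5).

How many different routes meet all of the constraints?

A right/down-only route from (1,1) to (5,5) makes exactly 4 down-moves and 4 right-moves in some order.
With no other constraints that would be C(8,4) = 70 routes.
Split at (4,5) and multiply the segment counts (each segment already excludes blocked cells): (1,1)→(4,5): 31; (4,5)→(5,5): 1; product = 31.
That gives 31 routes.

31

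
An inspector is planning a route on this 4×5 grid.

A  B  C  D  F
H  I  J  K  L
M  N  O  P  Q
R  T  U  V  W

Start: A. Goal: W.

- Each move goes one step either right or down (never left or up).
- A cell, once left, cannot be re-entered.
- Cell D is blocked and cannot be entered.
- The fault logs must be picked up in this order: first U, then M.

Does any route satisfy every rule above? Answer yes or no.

no

M lies above U, so going from U to M would need an upward move — but moves only go right/down, so U cannot be visited before M.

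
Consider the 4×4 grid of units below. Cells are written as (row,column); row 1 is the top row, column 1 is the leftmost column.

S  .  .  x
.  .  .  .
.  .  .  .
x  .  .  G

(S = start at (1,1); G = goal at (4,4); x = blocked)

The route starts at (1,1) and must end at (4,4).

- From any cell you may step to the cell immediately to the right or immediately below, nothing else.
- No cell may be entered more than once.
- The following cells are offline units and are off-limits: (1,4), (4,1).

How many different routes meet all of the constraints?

A right/down-only route from (1,1) to (4,4) makes exactly 3 down-moves and 3 right-moves in some order.
With no other constraints that would be C(6,3) = 20 routes.
Subtract routes through each blocked cell (inclusion–exclusion for overlaps): − through (1,4): 1 − through (4,1): 1 → 18.
That gives 18 routes.

18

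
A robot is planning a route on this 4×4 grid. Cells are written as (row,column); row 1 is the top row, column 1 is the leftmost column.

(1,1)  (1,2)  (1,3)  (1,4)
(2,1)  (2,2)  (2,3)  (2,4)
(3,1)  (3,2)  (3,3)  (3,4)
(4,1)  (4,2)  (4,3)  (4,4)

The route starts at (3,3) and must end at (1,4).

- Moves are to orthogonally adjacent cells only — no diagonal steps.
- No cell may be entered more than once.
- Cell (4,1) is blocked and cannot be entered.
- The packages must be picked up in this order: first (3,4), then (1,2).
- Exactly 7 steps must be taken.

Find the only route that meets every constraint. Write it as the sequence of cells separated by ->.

The waypoints must appear in the order (3,4), (1,2), with no cell reused.
Route from (3,3): right to (3,4), up to (2,4), 2× left (reaching (2,2)), up to (1,2), 2× right (reaching (1,4)) — 7 moves in all.
Check: order respected ((3,4) at step 1, (1,2) at step 5); 7 moves as required.

(3,3) -> (3,4) -> (2,4) -> (2,3) -> (2,2) -> (1,2) -> (1,3) -> (1,4)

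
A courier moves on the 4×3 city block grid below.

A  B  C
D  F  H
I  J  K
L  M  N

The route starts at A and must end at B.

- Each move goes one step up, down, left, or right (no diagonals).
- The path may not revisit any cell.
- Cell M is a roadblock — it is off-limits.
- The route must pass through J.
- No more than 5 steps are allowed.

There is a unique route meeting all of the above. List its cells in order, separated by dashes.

Any route must reach J and still end at B within 5 moves, so the order of the required stops is forced.
Route from A: 2× down (reaching I), right to J, 2× up (reaching B) — 5 moves in all.
Check: all required cells visited; 5 ≤ 5 moves.

A - D - I - J - F - B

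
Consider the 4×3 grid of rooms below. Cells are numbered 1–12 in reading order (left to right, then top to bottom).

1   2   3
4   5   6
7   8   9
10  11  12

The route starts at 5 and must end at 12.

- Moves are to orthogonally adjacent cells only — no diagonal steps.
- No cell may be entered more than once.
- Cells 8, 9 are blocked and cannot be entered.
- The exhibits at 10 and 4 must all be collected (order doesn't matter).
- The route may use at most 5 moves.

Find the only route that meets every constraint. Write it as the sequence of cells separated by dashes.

The 5-move cap with required stops at 10, 4 leaves no slack for detours.
Route from 5: left to 4, 2× down (reaching 10), 2× right (reaching 12) — 5 moves in all.
Check: all required cells visited; 5 ≤ 5 moves.

5 - 4 - 7 - 10 - 11 - 12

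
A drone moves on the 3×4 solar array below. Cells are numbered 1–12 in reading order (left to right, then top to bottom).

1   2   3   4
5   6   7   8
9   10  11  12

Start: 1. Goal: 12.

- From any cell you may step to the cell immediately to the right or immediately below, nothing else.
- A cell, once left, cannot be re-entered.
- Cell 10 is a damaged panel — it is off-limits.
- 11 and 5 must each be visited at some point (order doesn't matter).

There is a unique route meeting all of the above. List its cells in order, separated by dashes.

Moves only go right or down, so the column and row indices never decrease.
Route from 1: down 1 to 5, right 2 to 7, down 1 to 11, right 1 to 12 — 5 moves in all.
Check: all required cells visited.

1 - 5 - 6 - 7 - 11 - 12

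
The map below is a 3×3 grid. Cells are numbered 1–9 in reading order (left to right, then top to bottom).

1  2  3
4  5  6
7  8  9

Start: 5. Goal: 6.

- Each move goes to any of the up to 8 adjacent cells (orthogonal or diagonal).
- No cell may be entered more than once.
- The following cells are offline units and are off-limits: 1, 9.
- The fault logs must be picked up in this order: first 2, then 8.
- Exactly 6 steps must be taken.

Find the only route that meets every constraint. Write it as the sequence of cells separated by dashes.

5 - 3 - 2 - 4 - 7 - 8 - 6

The waypoints must appear in the order 2, 8, with no cell reused.
Route from 5: up-right 1 to 3, left 1 to 2, down-left 1 to 4, down 1 to 7, right 1 to 8, up-right 1 to 6 — 6 moves in all.
Check: order respected (2 at step 2, 8 at step 5); 6 moves as required.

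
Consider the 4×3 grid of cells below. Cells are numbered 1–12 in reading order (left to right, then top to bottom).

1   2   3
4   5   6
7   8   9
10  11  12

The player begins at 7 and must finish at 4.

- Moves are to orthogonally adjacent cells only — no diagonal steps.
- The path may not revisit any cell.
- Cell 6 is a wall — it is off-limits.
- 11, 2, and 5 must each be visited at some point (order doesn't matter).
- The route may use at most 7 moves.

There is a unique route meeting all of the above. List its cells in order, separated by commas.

7, 10, 11, 8, 5, 2, 1, 4

The budget equals the shortest possible length, so every move has to be on a shortest route through the required cells.
Route from 7: down to 10, right to 11, 3× up (reaching 2), left to 1, down to 4 — 7 moves in all.
Check: all required cells visited; 7 ≤ 7 moves.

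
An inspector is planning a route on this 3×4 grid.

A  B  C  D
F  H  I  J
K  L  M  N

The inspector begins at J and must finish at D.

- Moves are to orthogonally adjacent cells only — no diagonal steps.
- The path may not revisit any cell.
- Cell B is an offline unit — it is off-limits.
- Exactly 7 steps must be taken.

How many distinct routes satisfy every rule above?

Need simple routes of exactly 7 moves from J to D (Manhattan distance 1, so 3 moves are spent on a detour and 3 undoing it).
Enumerating: J N M L H I C D.
That gives 1 route.

1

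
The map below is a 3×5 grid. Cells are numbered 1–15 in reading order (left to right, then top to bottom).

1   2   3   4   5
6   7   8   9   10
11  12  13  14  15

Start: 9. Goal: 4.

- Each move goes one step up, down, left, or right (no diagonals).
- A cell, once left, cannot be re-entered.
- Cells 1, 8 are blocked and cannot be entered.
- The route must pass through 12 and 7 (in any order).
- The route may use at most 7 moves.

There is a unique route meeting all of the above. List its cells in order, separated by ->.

The 7-move cap with required stops at 12, 7 leaves no slack for detours.
Route from 9: down 1 to 14, left 2 to 12, up 2 to 2, right 2 to 4 — 7 moves in all.
Check: all required cells visited; 7 ≤ 7 moves.

9 -> 14 -> 13 -> 12 -> 7 -> 2 -> 3 -> 4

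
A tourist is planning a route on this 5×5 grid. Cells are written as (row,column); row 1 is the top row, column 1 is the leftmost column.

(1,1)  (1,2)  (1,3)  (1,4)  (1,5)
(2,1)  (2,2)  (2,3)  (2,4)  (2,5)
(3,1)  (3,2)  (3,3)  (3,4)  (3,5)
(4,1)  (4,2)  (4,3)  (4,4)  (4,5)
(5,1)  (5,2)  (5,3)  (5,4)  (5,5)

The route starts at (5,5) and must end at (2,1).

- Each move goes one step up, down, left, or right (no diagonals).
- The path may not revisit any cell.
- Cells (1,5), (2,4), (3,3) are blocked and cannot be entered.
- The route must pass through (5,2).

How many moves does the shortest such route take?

Any route passes through (5,2) somewhere between (5,5) and (2,1). Summing Manhattan distances along the two legs ((5,5) → (5,2) → (2,1)) gives a lower bound of 3 + 4 = 7 moves.
A route of 7 moves achieves this: (5,5) → (5,4) → (5,3) → (5,2) → (4,2) → (3,2) → (2,2) → (2,1).
Since 7 matches the lower bound, it is optimal.

7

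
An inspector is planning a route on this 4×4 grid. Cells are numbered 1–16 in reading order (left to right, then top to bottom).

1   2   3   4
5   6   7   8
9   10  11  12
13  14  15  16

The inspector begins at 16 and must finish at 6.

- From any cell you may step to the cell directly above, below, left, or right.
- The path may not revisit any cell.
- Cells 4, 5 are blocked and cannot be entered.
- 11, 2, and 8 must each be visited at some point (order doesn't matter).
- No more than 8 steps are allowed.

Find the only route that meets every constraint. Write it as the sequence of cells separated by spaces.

Any route must reach 11, 2, and 8 and still end at 6 within 8 moves, so the order of the required stops is forced.
Route from 16: left 1 to 15, up 1 to 11, right 1 to 12, up 1 to 8, left 1 to 7, up 1 to 3, left 1 to 2, down 1 to 6 — 8 moves in all.
Check: all required cells visited; 8 ≤ 8 moves.

16 15 11 12 8 7 3 2 6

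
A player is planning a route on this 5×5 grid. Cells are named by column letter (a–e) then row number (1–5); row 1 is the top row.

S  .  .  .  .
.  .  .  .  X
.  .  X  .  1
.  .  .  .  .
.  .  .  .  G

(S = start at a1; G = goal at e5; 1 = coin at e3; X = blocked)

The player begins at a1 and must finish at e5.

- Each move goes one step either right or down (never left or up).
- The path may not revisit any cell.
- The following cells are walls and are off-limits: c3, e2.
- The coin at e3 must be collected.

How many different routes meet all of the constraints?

4

A right/down-only route from a1 to e5 makes exactly 4 down-moves and 4 right-moves in some order.
With no other constraints that would be C(8,4) = 70 routes.
Split at e3 and multiply the segment counts (each segment already excludes blocked cells): a1→e3: 4; e3→e5: 1; product = 4.
That gives 4 routes.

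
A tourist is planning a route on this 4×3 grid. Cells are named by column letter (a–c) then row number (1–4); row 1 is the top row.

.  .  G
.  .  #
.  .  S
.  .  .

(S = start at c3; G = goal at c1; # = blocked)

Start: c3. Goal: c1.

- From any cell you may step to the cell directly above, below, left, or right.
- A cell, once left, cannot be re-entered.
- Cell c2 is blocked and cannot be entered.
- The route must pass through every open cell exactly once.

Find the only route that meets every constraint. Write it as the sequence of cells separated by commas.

c3, c4, b4, a4, a3, b3, b2, a2, a1, b1, c1

Need to visit all 11 open cells exactly once, starting at c3 and ending at c1.
Cell c4 has only two open neighbours (c3 and b4), so the path must pass straight through it: one of those is the cell it's entered from and the other is where it exits.
Route from c3: down 1 to c4, left 2 to a4, up 1 to a3, right 1 to b3, up 1 to b2, left 1 to a2, up 1 to a1, right 2 to c1 — 10 moves in all.
Check: all 11 open cells covered.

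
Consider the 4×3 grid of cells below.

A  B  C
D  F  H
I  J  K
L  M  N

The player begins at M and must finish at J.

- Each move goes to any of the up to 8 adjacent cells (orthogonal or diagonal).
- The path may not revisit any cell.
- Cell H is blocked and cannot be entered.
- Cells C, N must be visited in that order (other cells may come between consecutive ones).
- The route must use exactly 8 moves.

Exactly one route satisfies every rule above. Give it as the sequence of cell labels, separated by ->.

The waypoints must appear in the order C, N, with no cell reused.
Route from M: up-left 1 to I, up 1 to D, up-right 1 to B, right 1 to C, down-left 1 to F, down-right 1 to K, down 1 to N, up-left 1 to J — 8 moves in all.
Check: order respected (C at step 4, N at step 7); 8 moves as required.

M -> I -> D -> B -> C -> F -> K -> N -> J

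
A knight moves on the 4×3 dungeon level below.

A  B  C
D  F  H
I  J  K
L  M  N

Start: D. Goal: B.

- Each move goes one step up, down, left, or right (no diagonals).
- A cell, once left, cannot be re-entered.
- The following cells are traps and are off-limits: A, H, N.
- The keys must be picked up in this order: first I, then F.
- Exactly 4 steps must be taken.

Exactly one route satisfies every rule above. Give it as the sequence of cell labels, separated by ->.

D -> I -> J -> F -> B

The waypoints must appear in the order I, F, with no cell reused.
Route from D: down to I, right to J, 2× up (reaching B) — 4 moves in all.
Check: order respected (I at step 1, F at step 3); 4 moves as required.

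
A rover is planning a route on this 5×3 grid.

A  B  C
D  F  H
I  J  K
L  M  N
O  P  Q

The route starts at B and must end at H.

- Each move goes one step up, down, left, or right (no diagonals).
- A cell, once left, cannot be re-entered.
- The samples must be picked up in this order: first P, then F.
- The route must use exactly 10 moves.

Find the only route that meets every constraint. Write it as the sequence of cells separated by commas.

The waypoints must appear in the order P, F, with no cell reused.
Route from B: left 1 to A, down 4 to O, right 1 to P, up 3 to F, right 1 to H — 10 moves in all.
Check: order respected (P at step 6, F at step 9); 10 moves as required.

B, A, D, I, L, O, P, M, J, F, H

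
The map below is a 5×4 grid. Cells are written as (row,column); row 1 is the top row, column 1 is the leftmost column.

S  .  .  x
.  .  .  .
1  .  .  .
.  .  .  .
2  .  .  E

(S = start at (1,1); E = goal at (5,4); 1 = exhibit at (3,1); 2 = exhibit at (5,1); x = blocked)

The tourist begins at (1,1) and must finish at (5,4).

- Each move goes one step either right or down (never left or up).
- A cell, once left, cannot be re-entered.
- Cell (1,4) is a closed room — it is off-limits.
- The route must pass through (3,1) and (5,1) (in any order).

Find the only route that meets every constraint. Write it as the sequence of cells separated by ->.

Moves only go right or down, so the column and row indices never decrease.
Route from (1,1): down 4 to (5,1), right 3 to (5,4) — 7 moves in all.
Check: all required cells visited.

(1,1) -> (2,1) -> (3,1) -> (4,1) -> (5,1) -> (5,2) -> (5,3) -> (5,4)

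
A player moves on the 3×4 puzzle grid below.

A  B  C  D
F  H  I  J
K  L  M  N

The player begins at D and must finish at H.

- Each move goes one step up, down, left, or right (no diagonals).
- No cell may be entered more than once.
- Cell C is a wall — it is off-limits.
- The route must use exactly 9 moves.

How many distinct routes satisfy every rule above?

2

Need simple routes of exactly 9 moves from D to H (Manhattan distance 3, so 3 moves are spent on a detour and 3 undoing it).
Enumerating: D J N M L K F A B H | D J I M L K F A B H.
That gives 2 routes.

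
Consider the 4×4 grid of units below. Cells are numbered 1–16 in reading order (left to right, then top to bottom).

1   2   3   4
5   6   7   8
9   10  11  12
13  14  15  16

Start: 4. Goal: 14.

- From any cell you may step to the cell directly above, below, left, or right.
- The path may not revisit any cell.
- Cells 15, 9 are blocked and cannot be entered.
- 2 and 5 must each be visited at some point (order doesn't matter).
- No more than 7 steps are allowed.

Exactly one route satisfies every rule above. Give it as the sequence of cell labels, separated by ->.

4 -> 3 -> 2 -> 1 -> 5 -> 6 -> 10 -> 14

The 7-move cap with required stops at 2, 5 leaves no slack for detours.
Route from 4: 3× left (reaching 1), down to 5, right to 6, 2× down (reaching 14) — 7 moves in all.
Check: all required cells visited; 7 ≤ 7 moves.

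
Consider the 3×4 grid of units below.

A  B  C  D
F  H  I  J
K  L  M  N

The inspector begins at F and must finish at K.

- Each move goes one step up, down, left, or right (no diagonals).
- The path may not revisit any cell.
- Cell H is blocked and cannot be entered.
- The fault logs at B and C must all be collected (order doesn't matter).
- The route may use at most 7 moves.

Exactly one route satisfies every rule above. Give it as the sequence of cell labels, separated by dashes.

The budget equals the shortest possible length, so every move has to be on a shortest route through the required cells.
Route from F: up 1 to A, right 2 to C, down 2 to M, left 2 to K — 7 moves in all.
Check: all required cells visited; 7 ≤ 7 moves.

F - A - B - C - I - M - L - K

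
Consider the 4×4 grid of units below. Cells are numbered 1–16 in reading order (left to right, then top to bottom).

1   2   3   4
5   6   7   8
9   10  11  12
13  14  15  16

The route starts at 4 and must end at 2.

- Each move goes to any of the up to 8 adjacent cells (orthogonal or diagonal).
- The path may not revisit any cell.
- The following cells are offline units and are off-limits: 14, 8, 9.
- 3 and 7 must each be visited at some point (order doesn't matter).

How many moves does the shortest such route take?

Any route passes through 3 and 7 in some order between 4 and 2. Summing Chebyshev distances along each leg and taking the cheapest ordering (4 → 7 → 3 → 2) gives a lower bound of 1 + 1 + 1 = 3 moves.
A route of 3 moves achieves this: 4 → 3 → 7 → 2.
Since 3 matches the lower bound, it is optimal.

3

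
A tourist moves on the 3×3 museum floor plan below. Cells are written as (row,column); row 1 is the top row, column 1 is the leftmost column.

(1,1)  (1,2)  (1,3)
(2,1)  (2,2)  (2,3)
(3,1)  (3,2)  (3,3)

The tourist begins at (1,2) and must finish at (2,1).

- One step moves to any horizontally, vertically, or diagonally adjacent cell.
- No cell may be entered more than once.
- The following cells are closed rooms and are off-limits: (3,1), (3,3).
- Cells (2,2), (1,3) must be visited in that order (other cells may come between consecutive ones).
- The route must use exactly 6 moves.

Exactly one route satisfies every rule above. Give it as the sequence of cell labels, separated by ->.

The waypoints must appear in the order (2,2), (1,3), with no cell reused.
Route from (1,2): left 1 to (1,1), down-right 1 to (2,2), up-right 1 to (1,3), down 1 to (2,3), down-left 1 to (3,2), up-left 1 to (2,1) — 6 moves in all.
Check: order respected ((2,2) at step 2, (1,3) at step 3); 6 moves as required.

(1,2) -> (1,1) -> (2,2) -> (1,3) -> (2,3) -> (3,2) -> (2,1)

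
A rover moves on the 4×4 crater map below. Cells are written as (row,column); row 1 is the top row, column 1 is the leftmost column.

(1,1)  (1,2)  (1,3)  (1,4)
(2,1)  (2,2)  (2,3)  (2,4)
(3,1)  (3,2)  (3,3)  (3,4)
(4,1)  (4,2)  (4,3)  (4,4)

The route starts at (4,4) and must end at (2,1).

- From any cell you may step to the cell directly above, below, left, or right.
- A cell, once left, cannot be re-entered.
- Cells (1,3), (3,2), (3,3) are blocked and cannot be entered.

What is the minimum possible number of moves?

5

The Manhattan distance from (4,4) to (2,1) is |4−2| + |4−1| = 5, so at least 5 moves are needed.
A route of 5 moves achieves this: (4,4) → (3,4) → (2,4) → (2,3) → (2,2) → (2,1).
Since 5 matches the lower bound, it is optimal.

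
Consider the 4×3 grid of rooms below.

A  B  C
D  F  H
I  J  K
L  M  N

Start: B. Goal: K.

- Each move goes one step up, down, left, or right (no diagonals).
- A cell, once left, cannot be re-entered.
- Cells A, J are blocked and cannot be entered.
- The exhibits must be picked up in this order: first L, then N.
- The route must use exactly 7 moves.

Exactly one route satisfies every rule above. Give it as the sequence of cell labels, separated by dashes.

The waypoints must appear in the order L, N, with no cell reused.
Route from B: down to F, left to D, 2× down (reaching L), 2× right (reaching N), up to K — 7 moves in all.
Check: order respected (L at step 4, N at step 6); 7 moves as required.

B - F - D - I - L - M - N - K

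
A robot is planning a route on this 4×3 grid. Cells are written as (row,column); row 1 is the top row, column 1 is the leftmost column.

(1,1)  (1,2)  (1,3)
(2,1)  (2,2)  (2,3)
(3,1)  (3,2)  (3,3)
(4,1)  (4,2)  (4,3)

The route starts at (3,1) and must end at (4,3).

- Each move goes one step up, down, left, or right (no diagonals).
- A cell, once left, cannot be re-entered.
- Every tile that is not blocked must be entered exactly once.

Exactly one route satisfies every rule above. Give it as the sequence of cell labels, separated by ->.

(3,1) -> (4,1) -> (4,2) -> (3,2) -> (2,2) -> (2,1) -> (1,1) -> (1,2) -> (1,3) -> (2,3) -> (3,3) -> (4,3)

Need to visit all 12 open cells exactly once, starting at (3,1) and ending at (4,3).
Cell (4,1) has only two open neighbours ((3,1) and (4,2)), so the path must pass straight through it: one of those is the cell it's entered from and the other is where it exits.
Route from (3,1): down to (4,1), right to (4,2), 2× up (reaching (2,2)), left to (2,1), up to (1,1), 2× right (reaching (1,3)), 3× down (reaching (4,3)) — 11 moves in all.
Check: all 12 open cells covered.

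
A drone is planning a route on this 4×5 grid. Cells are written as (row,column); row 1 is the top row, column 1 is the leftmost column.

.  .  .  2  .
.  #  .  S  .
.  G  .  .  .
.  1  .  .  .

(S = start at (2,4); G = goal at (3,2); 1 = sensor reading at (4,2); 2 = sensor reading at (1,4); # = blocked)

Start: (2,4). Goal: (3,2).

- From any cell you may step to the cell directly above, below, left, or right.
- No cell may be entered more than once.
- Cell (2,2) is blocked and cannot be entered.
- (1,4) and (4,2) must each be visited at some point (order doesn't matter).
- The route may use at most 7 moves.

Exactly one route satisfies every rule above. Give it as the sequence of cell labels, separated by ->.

Any route must reach (1,4) and (4,2) and still end at (3,2) within 7 moves, so the order of the required stops is forced.
Route from (2,4): up to (1,4), left to (1,3), 3× down (reaching (4,3)), left to (4,2), up to (3,2) — 7 moves in all.
Check: all required cells visited; 7 ≤ 7 moves.

(2,4) -> (1,4) -> (1,3) -> (2,3) -> (3,3) -> (4,3) -> (4,2) -> (3,2)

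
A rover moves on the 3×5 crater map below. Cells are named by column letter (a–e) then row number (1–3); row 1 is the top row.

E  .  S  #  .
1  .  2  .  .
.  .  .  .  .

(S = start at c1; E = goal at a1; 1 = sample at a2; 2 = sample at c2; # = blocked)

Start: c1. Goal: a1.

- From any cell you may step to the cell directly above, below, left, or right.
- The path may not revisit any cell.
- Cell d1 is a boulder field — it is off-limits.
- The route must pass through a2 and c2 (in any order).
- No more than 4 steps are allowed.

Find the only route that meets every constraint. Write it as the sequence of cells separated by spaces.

c1 c2 b2 a2 a1

Any route must reach a2 and c2 and still end at a1 within 4 moves, so the order of the required stops is forced.
Route from c1: down to c2, 2× left (reaching a2), up to a1 — 4 moves in all.
Check: all required cells visited; 4 ≤ 4 moves.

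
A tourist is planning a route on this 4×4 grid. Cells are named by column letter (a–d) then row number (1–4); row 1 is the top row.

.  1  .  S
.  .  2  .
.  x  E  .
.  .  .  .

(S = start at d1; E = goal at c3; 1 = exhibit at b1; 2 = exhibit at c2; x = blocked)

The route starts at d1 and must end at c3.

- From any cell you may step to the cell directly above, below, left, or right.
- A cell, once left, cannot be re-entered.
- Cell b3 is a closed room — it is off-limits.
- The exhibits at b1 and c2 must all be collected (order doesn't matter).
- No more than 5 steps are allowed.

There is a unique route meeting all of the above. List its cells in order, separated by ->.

The 5-move cap with required stops at b1, c2 leaves no slack for detours.
Route from d1: left 2 to b1, down 1 to b2, right 1 to c2, down 1 to c3 — 5 moves in all.
Check: all required cells visited; 5 ≤ 5 moves.

d1 -> c1 -> b1 -> b2 -> c2 -> c3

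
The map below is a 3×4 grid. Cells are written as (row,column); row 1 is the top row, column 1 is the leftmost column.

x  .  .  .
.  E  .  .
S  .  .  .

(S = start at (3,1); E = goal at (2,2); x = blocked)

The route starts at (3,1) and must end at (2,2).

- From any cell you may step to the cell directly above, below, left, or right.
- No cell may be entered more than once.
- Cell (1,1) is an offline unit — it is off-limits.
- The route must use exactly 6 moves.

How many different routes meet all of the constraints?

2

Need simple routes of exactly 6 moves from (3,1) to (2,2) (Manhattan distance 2, so 2 moves are spent on a detour and 2 undoing it).
Enumerating: (3,1) (3,2) (3,3) (2,3) (1,3) (1,2) (2,2) | (3,1) (3,2) (3,3) (3,4) (2,4) (2,3) (2,2).
That gives 2 routes.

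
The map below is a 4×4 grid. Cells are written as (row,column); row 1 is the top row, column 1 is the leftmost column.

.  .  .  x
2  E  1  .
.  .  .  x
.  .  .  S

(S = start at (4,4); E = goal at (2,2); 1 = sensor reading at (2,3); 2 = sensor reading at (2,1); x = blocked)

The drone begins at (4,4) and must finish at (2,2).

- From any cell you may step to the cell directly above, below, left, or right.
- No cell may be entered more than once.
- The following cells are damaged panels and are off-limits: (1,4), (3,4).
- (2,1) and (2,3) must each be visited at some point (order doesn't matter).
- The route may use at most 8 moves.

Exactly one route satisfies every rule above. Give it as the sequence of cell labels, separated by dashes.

Any route must reach (2,1) and (2,3) and still end at (2,2) within 8 moves, so the order of the required stops is forced.
Route from (4,4): left 1 to (4,3), up 3 to (1,3), left 2 to (1,1), down 1 to (2,1), right 1 to (2,2) — 8 moves in all.
Check: all required cells visited; 8 ≤ 8 moves.

(4,4) - (4,3) - (3,3) - (2,3) - (1,3) - (1,2) - (1,1) - (2,1) - (2,2)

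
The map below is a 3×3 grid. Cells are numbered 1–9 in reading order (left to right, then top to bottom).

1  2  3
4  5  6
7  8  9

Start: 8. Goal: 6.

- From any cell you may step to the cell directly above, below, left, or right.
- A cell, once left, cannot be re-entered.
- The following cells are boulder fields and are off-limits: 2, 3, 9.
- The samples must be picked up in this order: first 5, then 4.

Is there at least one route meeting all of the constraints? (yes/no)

no

Ignoring the required order, 1 revisit-free route from 8 to 6 passes through all of 5 and 4; the waypoint orders that occur are 4 → 5 (1) — never 5 → 4.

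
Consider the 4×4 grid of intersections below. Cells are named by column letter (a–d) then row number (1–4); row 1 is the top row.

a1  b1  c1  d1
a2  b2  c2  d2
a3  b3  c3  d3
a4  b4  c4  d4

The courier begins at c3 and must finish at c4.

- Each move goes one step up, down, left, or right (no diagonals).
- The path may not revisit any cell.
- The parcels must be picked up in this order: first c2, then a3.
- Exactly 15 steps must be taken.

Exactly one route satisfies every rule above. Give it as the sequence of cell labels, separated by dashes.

c3 - c2 - b2 - b3 - b4 - a4 - a3 - a2 - a1 - b1 - c1 - d1 - d2 - d3 - d4 - c4

The waypoints must appear in the order c2, a3, with no cell reused.
Route from c3: up 1 to c2, left 1 to b2, down 2 to b4, left 1 to a4, up 3 to a1, right 3 to d1, down 3 to d4, left 1 to c4 — 15 moves in all.
Check: order respected (c2 at step 1, a3 at step 6); 15 moves as required.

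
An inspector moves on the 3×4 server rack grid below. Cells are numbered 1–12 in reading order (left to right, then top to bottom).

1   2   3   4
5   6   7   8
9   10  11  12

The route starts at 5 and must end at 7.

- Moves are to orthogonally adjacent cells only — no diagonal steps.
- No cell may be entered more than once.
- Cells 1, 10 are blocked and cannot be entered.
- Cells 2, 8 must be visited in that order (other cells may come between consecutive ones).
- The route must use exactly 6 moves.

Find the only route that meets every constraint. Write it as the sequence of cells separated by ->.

5 -> 6 -> 2 -> 3 -> 4 -> 8 -> 7

The waypoints must appear in the order 2, 8, with no cell reused.
Route from 5: right to 6, up to 2, 2× right (reaching 4), down to 8, left to 7 — 6 moves in all.
Check: order respected (2 at step 2, 8 at step 5); 6 moves as required.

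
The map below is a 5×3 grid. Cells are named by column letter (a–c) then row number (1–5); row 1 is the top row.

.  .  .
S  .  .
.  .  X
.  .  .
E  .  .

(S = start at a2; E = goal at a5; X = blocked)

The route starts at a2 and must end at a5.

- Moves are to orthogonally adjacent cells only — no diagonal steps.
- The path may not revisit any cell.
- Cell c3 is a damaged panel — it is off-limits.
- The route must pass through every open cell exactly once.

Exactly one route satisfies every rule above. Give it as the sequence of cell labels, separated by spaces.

a2 a1 b1 c1 c2 b2 b3 a3 a4 b4 c4 c5 b5 a5

Need to visit all 14 open cells exactly once, starting at a2 and ending at a5.
Cell c5 has only two open neighbours (c4 and b5), so the path must pass straight through it: one of those is the cell it's entered from and the other is where it exits.
Route from a2: up to a1, 2× right (reaching c1), down to c2, left to b2, down to b3, left to a3, down to a4, 2× right (reaching c4), down to c5, 2× left (reaching a5) — 13 moves in all.
Check: all 14 open cells covered.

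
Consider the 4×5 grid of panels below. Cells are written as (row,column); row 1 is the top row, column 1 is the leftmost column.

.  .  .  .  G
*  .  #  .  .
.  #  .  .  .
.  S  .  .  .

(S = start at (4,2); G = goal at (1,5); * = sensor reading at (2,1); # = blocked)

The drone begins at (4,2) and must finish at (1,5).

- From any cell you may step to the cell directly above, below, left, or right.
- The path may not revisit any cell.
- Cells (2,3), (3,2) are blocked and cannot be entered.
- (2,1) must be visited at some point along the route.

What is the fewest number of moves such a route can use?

Any route passes through (2,1) somewhere between (4,2) and (1,5). Summing Manhattan distances along the two legs ((4,2) → (2,1) → (1,5)) gives a lower bound of 3 + 5 = 8 moves.
A route of 8 moves achieves this: (4,2) → (4,1) → (3,1) → (2,1) → (1,1) → (1,2) → (1,3) → (1,4) → (1,5).
Since 8 matches the lower bound, it is optimal.

8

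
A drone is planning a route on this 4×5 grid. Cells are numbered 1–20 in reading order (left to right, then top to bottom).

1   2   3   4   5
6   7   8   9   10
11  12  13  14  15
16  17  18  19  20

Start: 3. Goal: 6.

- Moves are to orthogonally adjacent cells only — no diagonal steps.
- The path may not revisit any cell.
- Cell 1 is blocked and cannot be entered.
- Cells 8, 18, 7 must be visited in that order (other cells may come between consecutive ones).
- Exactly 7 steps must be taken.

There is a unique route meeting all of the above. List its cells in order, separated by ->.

3 -> 8 -> 13 -> 18 -> 17 -> 12 -> 7 -> 6

The waypoints must appear in the order 8, 18, 7, with no cell reused.
Route from 3: down 3 to 18, left 1 to 17, up 2 to 7, left 1 to 6 — 7 moves in all.
Check: order respected (8 at step 1, 18 at step 3, 7 at step 6); 7 moves as required.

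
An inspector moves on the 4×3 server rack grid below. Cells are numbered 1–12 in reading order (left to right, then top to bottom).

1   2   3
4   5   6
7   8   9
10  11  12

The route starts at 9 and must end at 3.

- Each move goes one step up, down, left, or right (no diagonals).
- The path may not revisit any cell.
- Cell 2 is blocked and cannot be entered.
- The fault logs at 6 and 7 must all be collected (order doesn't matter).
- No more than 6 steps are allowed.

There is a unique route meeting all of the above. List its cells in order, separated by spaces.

9 8 7 4 5 6 3

The 6-move cap with required stops at 6, 7 leaves no slack for detours.
Route from 9: left 2 to 7, up 1 to 4, right 2 to 6, up 1 to 3 — 6 moves in all.
Check: all required cells visited; 6 ≤ 6 moves.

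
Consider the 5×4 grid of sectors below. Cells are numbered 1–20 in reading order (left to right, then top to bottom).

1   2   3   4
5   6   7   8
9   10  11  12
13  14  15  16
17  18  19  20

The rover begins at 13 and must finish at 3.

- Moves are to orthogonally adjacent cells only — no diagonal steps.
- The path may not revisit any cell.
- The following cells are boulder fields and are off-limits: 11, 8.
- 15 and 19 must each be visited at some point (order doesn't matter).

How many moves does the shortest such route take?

Any route passes through 15 and 19 in some order between 13 and 3. Summing Manhattan distances along each leg and taking the cheapest ordering (13 → 15 → 19 → 3) gives a lower bound of 2 + 1 + 4 = 7 moves.
That bound ignores the blocked cells. Measuring each leg by the fewest moves that actually steer around them (13→15: 2; 15→19: 1; 19→3: 6) raises the lower bound to 9.
A route of 9 moves exists: 13 → 17 → 18 → 19 → 15 → 14 → 10 → 6 → 2 → 3.
Since 9 matches that lower bound, it is optimal.

9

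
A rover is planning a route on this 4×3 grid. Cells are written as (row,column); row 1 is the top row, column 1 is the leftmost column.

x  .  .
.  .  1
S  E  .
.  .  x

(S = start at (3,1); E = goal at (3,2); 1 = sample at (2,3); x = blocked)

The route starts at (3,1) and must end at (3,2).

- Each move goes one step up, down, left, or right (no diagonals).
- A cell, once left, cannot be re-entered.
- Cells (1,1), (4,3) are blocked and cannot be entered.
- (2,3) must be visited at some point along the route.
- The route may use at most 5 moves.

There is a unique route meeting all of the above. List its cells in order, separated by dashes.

The 5-move cap with required stops at (2,3) leaves no slack for detours.
Route from (3,1): up to (2,1), 2× right (reaching (2,3)), down to (3,3), left to (3,2) — 5 moves in all.
Check: all required cells visited; 5 ≤ 5 moves.

(3,1) - (2,1) - (2,2) - (2,3) - (3,3) - (3,2)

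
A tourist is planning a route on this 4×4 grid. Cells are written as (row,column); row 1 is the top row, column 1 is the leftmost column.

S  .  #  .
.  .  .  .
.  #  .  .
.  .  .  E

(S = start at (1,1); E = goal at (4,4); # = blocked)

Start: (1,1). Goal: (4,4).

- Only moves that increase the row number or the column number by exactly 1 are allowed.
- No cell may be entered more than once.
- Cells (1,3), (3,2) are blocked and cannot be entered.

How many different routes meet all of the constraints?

A right/down-only route from (1,1) to (4,4) makes exactly 3 down-moves and 3 right-moves in some order.
With no other constraints that would be C(6,3) = 20 routes.
Subtract routes through each blocked cell (inclusion–exclusion for overlaps): − through (1,3): 4 − through (3,2): 9 → 7.
That gives 7 routes.

7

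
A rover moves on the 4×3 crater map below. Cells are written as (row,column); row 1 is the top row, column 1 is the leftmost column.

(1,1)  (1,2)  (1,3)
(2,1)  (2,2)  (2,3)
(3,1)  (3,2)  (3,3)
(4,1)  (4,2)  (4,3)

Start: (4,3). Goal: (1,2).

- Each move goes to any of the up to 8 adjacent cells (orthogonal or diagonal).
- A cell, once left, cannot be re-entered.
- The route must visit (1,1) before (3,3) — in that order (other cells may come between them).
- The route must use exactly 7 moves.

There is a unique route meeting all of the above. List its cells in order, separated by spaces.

(4,3) (3,2) (2,1) (1,1) (2,2) (3,3) (2,3) (1,2)

The waypoints must appear in the order (1,1), (3,3), with no cell reused.
Route from (4,3): 2× up-left (reaching (2,1)), up to (1,1), 2× down-right (reaching (3,3)), up to (2,3), up-left to (1,2) — 7 moves in all.
Check: order respected ((1,1) at step 3, (3,3) at step 5); 7 moves as required.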